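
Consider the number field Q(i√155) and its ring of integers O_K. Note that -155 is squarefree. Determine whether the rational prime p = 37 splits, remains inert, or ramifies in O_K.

splits completely

d = -155 ≡ 1 (mod 4), so O_K = ℤ[(1+√-155)/2] and disc(K) = d = -155.
Since gcd(37, -155) = 1 the prime 37 does not ramify.
(-155/37) = 30^18 mod 37 = 1, giving Legendre symbol 1.
Legendre symbol 1 ⇒ 37 is split.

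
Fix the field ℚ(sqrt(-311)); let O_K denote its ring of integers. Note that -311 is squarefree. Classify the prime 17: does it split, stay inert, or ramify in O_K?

d = -311 ≡ 1 (mod 4), so O_K = ℤ[(1+√-311)/2] and disc(K) = d = -311.
disc(K) = -311 is not divisible by 17; 17 is unramified.
(-311/17) = 12^8 mod 17 = 16, giving Legendre symbol -1.
d is a non-residue mod p, hence 17 remains inert in O_K.

p is inert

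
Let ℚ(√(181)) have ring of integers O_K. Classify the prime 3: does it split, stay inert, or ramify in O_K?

181 mod 4 = 1, hence disc K = 181 and O_K = ℤ[(1+√181)/2].
disc(K) = 181 is not divisible by 3; 3 is unramified.
(181/3) = 1^1 mod 3 = 1, giving Legendre symbol 1.
Legendre symbol 1 ⇒ 3 is split.

splits completely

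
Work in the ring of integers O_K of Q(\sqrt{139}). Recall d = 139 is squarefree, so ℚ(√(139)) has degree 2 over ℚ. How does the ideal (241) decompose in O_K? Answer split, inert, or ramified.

d = 139 ≡ 3 (mod 4), so O_K = ℤ[√139] and disc(K) = 4d = 556.
241 ∤ 556, so 241 is unramified.
Euler's criterion: 139^120 mod 241 = 240. Thus (139|241) = -1.
d is a non-residue mod p, hence 241 remains inert in O_K.

inert — (241) stays prime in O_K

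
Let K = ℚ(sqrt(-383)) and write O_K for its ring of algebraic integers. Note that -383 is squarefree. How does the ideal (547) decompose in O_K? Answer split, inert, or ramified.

d = -383 ≡ 1 (mod 4), so O_K = ℤ[(1+√-383)/2] and disc(K) = d = -383.
disc(K) = -383 is not divisible by 547; 547 is unramified.
Euler's criterion: (-383)^273 mod 547 = 546. Thus (-383|547) = -1.
d is a non-residue mod p, hence 547 remains inert in O_K.

inert — (547) stays prime in O_K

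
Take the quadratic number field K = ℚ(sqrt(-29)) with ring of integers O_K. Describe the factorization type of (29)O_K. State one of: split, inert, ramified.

29 is ramified

-29 mod 4 = 3, hence disc K = 4·(-29) = -116 and O_K = ℤ[√-29].
disc(K) = -116 = 29·(-4), so p = 29 is ramified.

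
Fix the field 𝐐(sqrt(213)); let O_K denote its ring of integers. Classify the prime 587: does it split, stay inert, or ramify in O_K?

d = 213 ≡ 1 (mod 4), so O_K = ℤ[(1+√213)/2] and disc(K) = d = 213.
587 ∤ 213, so 587 is unramified.
Compute (213/587) via Euler: 213^((587-1)/2) mod 587 = 586, so (213/587) = -1.
d is a non-residue mod p, hence 587 remains inert in O_K.

inert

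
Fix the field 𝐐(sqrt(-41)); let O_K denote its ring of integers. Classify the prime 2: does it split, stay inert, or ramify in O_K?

p ramifies

d = -41 ≡ 3 (mod 4), so O_K = ℤ[√-41] and disc(K) = 4d = -164.
disc(K) = -164 = 2·(-82), so p = 2 is ramified.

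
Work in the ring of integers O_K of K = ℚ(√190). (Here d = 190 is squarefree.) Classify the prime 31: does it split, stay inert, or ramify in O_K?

190 mod 4 = 2, hence disc K = 4·190 = 760 and O_K = ℤ[√190].
31 ∤ 760, so 31 is unramified.
(190/31) = 4^15 mod 31 = 1, giving Legendre symbol 1.
(190/31) = 1, so 31 splits.

31 splits in O_K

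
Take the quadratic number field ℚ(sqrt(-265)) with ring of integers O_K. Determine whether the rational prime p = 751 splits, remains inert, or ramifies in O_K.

p is inert

d = -265 ≡ 3 (mod 4), so O_K = ℤ[√-265] and disc(K) = 4d = -1060.
disc(K) = -1060 is not divisible by 751; 751 is unramified.
Compute (-265/751) via Euler: 486^((751-1)/2) mod 751 = 750, so (-265/751) = -1.
Legendre symbol -1 ⇒ 751 is inert.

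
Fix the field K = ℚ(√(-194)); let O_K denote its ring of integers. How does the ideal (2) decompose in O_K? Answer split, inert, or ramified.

ramified — (2) = 𝔭²

d = -194 ≡ 2 (mod 4), so O_K = ℤ[√-194] and disc(K) = 4d = -776.
2 divides disc(K) = -776, so 2 ramifies.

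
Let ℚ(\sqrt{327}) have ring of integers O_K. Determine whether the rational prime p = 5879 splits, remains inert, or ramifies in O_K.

327 mod 4 = 3, hence disc K = 4·327 = 1308 and O_K = ℤ[√327].
disc(K) = 1308 is not divisible by 5879; 5879 is unramified.
(327/5879) = 327^2939 mod 5879 = 1, giving Legendre symbol 1.
d is a quadratic residue mod p, hence 5879 splits in O_K.

split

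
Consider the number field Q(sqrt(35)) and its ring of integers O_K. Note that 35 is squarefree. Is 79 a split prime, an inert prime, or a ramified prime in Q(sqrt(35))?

d = 35 ≡ 3 (mod 4), so O_K = ℤ[√35] and disc(K) = 4d = 140.
Since gcd(79, 140) = 1 the prime 79 does not ramify.
Compute (35/79) via Euler: 35^((79-1)/2) mod 79 = 78, so (35/79) = -1.
Legendre symbol -1 ⇒ 79 is inert.

inert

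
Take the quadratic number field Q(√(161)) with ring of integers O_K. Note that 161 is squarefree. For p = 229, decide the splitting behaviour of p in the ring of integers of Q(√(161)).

Since 161 ≡ 1 mod 4, the ring of integers is ℤ[(1+√161)/2] with discriminant 161.
Since gcd(229, 161) = 1 the prime 229 does not ramify.
Euler's criterion: 161^114 mod 229 = 1. Thus (161|229) = 1.
d is a quadratic residue mod p, hence 229 splits in O_K.

229 splits in O_K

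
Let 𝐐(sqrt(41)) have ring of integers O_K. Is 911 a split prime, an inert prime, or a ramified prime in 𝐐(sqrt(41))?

41 mod 4 = 1, hence disc K = 41 and O_K = ℤ[(1+√41)/2].
Since gcd(911, 41) = 1 the prime 911 does not ramify.
Legendre symbol by Euler's criterion: (41/911) ≡ 41^455 ≡ 1 (mod 911), i.e. (41/911) = 1.
Legendre symbol 1 ⇒ 911 is split.

911 splits in O_K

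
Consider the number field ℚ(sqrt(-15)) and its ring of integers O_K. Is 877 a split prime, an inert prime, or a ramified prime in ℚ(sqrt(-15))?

Since -15 ≡ 1 mod 4, the ring of integers is ℤ[(1+√-15)/2] with discriminant -15.
Since gcd(877, -15) = 1 the prime 877 does not ramify.
Compute (-15/877) via Euler: 862^((877-1)/2) mod 877 = 876, so (-15/877) = -1.
(-15/877) = -1, so 877 is inert.

877 remains inert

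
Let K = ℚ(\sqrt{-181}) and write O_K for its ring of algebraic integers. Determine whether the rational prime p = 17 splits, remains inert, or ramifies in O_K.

Since -181 ≢ 1 mod 4, the ring of integers is ℤ[√-181] with discriminant 4·(-181) = -724.
Since gcd(17, -724) = 1 the prime 17 does not ramify.
Compute (-181/17) via Euler: 6^((17-1)/2) mod 17 = 16, so (-181/17) = -1.
(-181/17) = -1, so 17 is inert.

inert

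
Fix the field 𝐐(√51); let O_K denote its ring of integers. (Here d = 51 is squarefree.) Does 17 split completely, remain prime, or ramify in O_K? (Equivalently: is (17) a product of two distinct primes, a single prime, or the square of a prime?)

51 mod 4 = 3, hence disc K = 4·51 = 204 and O_K = ℤ[√51].
disc(K) = 204 = 17·12, so p = 17 is ramified.

ramified — (17) = 𝔭²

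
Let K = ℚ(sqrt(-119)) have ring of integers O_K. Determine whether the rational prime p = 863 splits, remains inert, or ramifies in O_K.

split — (863) = 𝔭₁𝔭₂ with 𝔭₁ ≠ 𝔭₂

-119 mod 4 = 1, hence disc K = -119 and O_K = ℤ[(1+√-119)/2].
disc(K) = -119 is not divisible by 863; 863 is unramified.
(-119/863) = 744^431 mod 863 = 1, giving Legendre symbol 1.
d is a quadratic residue mod p, hence 863 splits in O_K.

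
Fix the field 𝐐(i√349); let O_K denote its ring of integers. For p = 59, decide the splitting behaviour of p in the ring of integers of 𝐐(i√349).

d = -349 ≡ 3 (mod 4), so O_K = ℤ[√-349] and disc(K) = 4d = -1396.
Since gcd(59, -1396) = 1 the prime 59 does not ramify.
Legendre symbol by Euler's criterion: (-349/59) ≡ (-349)^29 ≡ 1 (mod 59), i.e. (-349/59) = 1.
d is a quadratic residue mod p, hence 59 splits in O_K.

split — (59) = 𝔭₁𝔭₂ with 𝔭₁ ≠ 𝔭₂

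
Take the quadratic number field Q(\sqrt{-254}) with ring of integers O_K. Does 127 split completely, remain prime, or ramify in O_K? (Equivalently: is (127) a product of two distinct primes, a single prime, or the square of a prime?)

Since -254 ≢ 1 mod 4, the ring of integers is ℤ[√-254] with discriminant 4·(-254) = -1016.
Ramification test: 127 | -1016. The prime 127 ramifies in K.

p ramifies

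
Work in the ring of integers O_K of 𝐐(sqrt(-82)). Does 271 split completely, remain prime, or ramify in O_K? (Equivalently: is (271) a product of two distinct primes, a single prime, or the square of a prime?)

p is inert

Since -82 ≢ 1 mod 4, the ring of integers is ℤ[√-82] with discriminant 4·(-82) = -328.
disc(K) = -328 is not divisible by 271; 271 is unramified.
Legendre symbol by Euler's criterion: (-82/271) ≡ (-82)^135 ≡ 270 (mod 271), i.e. (-82/271) = -1.
(-82/271) = -1, so 271 is inert.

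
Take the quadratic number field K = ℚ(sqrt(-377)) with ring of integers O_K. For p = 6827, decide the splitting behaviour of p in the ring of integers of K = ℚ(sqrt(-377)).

d = -377 ≡ 3 (mod 4), so O_K = ℤ[√-377] and disc(K) = 4d = -1508.
disc(K) = -1508 is not divisible by 6827; 6827 is unramified.
(-377/6827) = 6450^3413 mod 6827 = 6826, giving Legendre symbol -1.
(-377/6827) = -1, so 6827 is inert.

inert — (6827) stays prime in O_K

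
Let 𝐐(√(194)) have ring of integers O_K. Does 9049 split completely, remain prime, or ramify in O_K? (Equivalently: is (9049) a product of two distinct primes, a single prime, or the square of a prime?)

inert

194 mod 4 = 2, hence disc K = 4·194 = 776 and O_K = ℤ[√194].
disc(K) = 776 is not divisible by 9049; 9049 is unramified.
(194/9049) = 194^4524 mod 9049 = 9048, giving Legendre symbol -1.
Legendre symbol -1 ⇒ 9049 is inert.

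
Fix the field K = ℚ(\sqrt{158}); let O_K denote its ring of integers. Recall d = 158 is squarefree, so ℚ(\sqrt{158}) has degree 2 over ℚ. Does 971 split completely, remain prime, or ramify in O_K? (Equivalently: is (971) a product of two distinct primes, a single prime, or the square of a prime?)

158 mod 4 = 2, hence disc K = 4·158 = 632 and O_K = ℤ[√158].
971 ∤ 632, so 971 is unramified.
Legendre symbol by Euler's criterion: (158/971) ≡ 158^485 ≡ 1 (mod 971), i.e. (158/971) = 1.
Legendre symbol 1 ⇒ 971 is split.

p splits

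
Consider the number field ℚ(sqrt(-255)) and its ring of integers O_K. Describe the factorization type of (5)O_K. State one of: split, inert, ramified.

d = -255 ≡ 1 (mod 4), so O_K = ℤ[(1+√-255)/2] and disc(K) = d = -255.
disc(K) = -255 = 5·(-51), so p = 5 is ramified.

ramified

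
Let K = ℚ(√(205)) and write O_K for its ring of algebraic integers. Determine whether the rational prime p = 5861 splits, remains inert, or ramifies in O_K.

205 mod 4 = 1, hence disc K = 205 and O_K = ℤ[(1+√205)/2].
Since gcd(5861, 205) = 1 the prime 5861 does not ramify.
Euler's criterion: 205^2930 mod 5861 = 1. Thus (205|5861) = 1.
d is a quadratic residue mod p, hence 5861 splits in O_K.

split — (5861) = 𝔭₁𝔭₂ with 𝔭₁ ≠ 𝔭₂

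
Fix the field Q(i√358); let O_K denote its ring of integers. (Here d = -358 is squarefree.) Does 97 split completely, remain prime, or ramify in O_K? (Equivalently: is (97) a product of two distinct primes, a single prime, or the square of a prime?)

p is inert

-358 mod 4 = 2, hence disc K = 4·(-358) = -1432 and O_K = ℤ[√-358].
97 ∤ -1432, so 97 is unramified.
Compute (-358/97) via Euler: 30^((97-1)/2) mod 97 = 96, so (-358/97) = -1.
d is a non-residue mod p, hence 97 remains inert in O_K.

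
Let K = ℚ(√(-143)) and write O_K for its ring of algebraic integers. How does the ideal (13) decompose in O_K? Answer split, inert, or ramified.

ramified — (13) = 𝔭²

-143 mod 4 = 1, hence disc K = -143 and O_K = ℤ[(1+√-143)/2].
13 divides disc(K) = -143, so 13 ramifies.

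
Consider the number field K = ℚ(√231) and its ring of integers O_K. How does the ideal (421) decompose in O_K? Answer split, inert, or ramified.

split — (421) = 𝔭₁𝔭₂ with 𝔭₁ ≠ 𝔭₂

231 mod 4 = 3, hence disc K = 4·231 = 924 and O_K = ℤ[√231].
421 ∤ 924, so 421 is unramified.
Legendre symbol by Euler's criterion: (231/421) ≡ 231^210 ≡ 1 (mod 421), i.e. (231/421) = 1.
Legendre symbol 1 ⇒ 421 is split.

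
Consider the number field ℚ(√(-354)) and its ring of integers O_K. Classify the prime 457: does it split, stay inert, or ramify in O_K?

d = -354 ≡ 2 (mod 4), so O_K = ℤ[√-354] and disc(K) = 4d = -1416.
457 ∤ -1416, so 457 is unramified.
Compute (-354/457) via Euler: 103^((457-1)/2) mod 457 = 456, so (-354/457) = -1.
d is a non-residue mod p, hence 457 remains inert in O_K.

inert — (457) stays prime in O_K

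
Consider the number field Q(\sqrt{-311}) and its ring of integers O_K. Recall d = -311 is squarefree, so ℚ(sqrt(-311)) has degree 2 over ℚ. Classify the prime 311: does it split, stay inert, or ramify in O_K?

-311 mod 4 = 1, hence disc K = -311 and O_K = ℤ[(1+√-311)/2].
disc(K) = -311 = 311·(-1), so p = 311 is ramified.

311 is ramified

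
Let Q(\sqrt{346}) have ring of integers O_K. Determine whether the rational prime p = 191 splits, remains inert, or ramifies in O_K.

p is inert

d = 346 ≡ 2 (mod 4), so O_K = ℤ[√346] and disc(K) = 4d = 1384.
disc(K) = 1384 is not divisible by 191; 191 is unramified.
(346/191) = 155^95 mod 191 = 190, giving Legendre symbol -1.
(346/191) = -1, so 191 is inert.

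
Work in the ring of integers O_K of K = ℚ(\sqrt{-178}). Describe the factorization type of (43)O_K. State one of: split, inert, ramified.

d = -178 ≡ 2 (mod 4), so O_K = ℤ[√-178] and disc(K) = 4d = -712.
43 ∤ -712, so 43 is unramified.
(-178/43) = 37^21 mod 43 = 42, giving Legendre symbol -1.
Legendre symbol -1 ⇒ 43 is inert.

43 remains inert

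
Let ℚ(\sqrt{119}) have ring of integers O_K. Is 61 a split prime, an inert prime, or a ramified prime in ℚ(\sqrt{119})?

Since 119 ≢ 1 mod 4, the ring of integers is ℤ[√119] with discriminant 4·119 = 476.
Since gcd(61, 476) = 1 the prime 61 does not ramify.
Euler's criterion: 119^30 mod 61 = 1. Thus (119|61) = 1.
(119/61) = 1, so 61 splits.

split — (61) = 𝔭₁𝔭₂ with 𝔭₁ ≠ 𝔭₂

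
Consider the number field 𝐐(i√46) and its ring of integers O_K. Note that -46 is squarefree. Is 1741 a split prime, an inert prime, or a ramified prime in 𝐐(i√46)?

inert

d = -46 ≡ 2 (mod 4), so O_K = ℤ[√-46] and disc(K) = 4d = -184.
disc(K) = -184 is not divisible by 1741; 1741 is unramified.
Compute (-46/1741) via Euler: 1695^((1741-1)/2) mod 1741 = 1740, so (-46/1741) = -1.
(-46/1741) = -1, so 1741 is inert.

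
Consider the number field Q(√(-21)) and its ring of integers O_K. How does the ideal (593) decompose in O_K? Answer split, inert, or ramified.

Since -21 ≢ 1 mod 4, the ring of integers is ℤ[√-21] with discriminant 4·(-21) = -84.
593 ∤ -84, so 593 is unramified.
Euler's criterion: (-21)^296 mod 593 = 1. Thus (-21|593) = 1.
(-21/593) = 1, so 593 splits.

split — (593) = 𝔭₁𝔭₂ with 𝔭₁ ≠ 𝔭₂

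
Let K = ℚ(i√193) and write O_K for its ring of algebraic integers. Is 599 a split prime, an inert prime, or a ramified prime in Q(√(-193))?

d = -193 ≡ 3 (mod 4), so O_K = ℤ[√-193] and disc(K) = 4d = -772.
disc(K) = -772 is not divisible by 599; 599 is unramified.
Legendre symbol by Euler's criterion: (-193/599) ≡ (-193)^299 ≡ 1 (mod 599), i.e. (-193/599) = 1.
Legendre symbol 1 ⇒ 599 is split.

p splits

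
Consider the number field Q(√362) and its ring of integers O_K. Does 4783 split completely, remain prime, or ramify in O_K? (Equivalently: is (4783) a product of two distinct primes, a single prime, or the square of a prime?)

inert — (4783) stays prime in O_K

Since 362 ≢ 1 mod 4, the ring of integers is ℤ[√362] with discriminant 4·362 = 1448.
Since gcd(4783, 1448) = 1 the prime 4783 does not ramify.
Compute (362/4783) via Euler: 362^((4783-1)/2) mod 4783 = 4782, so (362/4783) = -1.
Legendre symbol -1 ⇒ 4783 is inert.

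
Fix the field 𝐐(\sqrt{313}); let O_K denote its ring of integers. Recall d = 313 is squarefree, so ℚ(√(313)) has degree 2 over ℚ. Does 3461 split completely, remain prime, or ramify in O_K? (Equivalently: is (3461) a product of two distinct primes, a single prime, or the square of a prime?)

splits completely

d = 313 ≡ 1 (mod 4), so O_K = ℤ[(1+√313)/2] and disc(K) = d = 313.
Since gcd(3461, 313) = 1 the prime 3461 does not ramify.
Legendre symbol by Euler's criterion: (313/3461) ≡ 313^1730 ≡ 1 (mod 3461), i.e. (313/3461) = 1.
d is a quadratic residue mod p, hence 3461 splits in O_K.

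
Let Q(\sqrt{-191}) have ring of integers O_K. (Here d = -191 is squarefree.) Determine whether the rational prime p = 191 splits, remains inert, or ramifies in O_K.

Since -191 ≡ 1 mod 4, the ring of integers is ℤ[(1+√-191)/2] with discriminant -191.
191 divides disc(K) = -191, so 191 ramifies.

p ramifies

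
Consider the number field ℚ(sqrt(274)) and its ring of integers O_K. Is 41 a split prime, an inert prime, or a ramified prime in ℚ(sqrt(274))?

Since 274 ≢ 1 mod 4, the ring of integers is ℤ[√274] with discriminant 4·274 = 1096.
disc(K) = 1096 is not divisible by 41; 41 is unramified.
Euler's criterion: 274^20 mod 41 = 40. Thus (274|41) = -1.
(274/41) = -1, so 41 is inert.

remains prime (inert)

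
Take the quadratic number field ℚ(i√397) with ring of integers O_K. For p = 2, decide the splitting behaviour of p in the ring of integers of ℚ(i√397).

2 is ramified

d = -397 ≡ 3 (mod 4), so O_K = ℤ[√-397] and disc(K) = 4d = -1588.
disc(K) = -1588 = 2·(-794), so p = 2 is ramified.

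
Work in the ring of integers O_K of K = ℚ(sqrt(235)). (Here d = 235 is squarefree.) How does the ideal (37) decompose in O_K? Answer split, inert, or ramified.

235 mod 4 = 3, hence disc K = 4·235 = 940 and O_K = ℤ[√235].
Since gcd(37, 940) = 1 the prime 37 does not ramify.
(235/37) = 13^18 mod 37 = 36, giving Legendre symbol -1.
(235/37) = -1, so 37 is inert.

37 remains inert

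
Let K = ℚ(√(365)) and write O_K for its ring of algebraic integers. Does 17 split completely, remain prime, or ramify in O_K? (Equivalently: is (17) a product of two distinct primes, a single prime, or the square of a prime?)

splits completely

Since 365 ≡ 1 mod 4, the ring of integers is ℤ[(1+√365)/2] with discriminant 365.
disc(K) = 365 is not divisible by 17; 17 is unramified.
Legendre symbol by Euler's criterion: (365/17) ≡ 365^8 ≡ 1 (mod 17), i.e. (365/17) = 1.
(365/17) = 1, so 17 splits.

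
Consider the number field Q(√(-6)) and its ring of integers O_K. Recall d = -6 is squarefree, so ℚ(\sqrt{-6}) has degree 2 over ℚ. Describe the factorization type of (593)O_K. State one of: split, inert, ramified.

p is inert

d = -6 ≡ 2 (mod 4), so O_K = ℤ[√-6] and disc(K) = 4d = -24.
593 ∤ -24, so 593 is unramified.
(-6/593) = 587^296 mod 593 = 592, giving Legendre symbol -1.
d is a non-residue mod p, hence 593 remains inert in O_K.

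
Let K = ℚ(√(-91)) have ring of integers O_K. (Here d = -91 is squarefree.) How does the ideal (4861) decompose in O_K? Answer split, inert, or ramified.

Since -91 ≡ 1 mod 4, the ring of integers is ℤ[(1+√-91)/2] with discriminant -91.
4861 ∤ -91, so 4861 is unramified.
Euler's criterion: (-91)^2430 mod 4861 = 4860. Thus (-91|4861) = -1.
Legendre symbol -1 ⇒ 4861 is inert.

inert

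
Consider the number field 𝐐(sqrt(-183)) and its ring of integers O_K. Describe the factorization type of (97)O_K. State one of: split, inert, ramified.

Since -183 ≡ 1 mod 4, the ring of integers is ℤ[(1+√-183)/2] with discriminant -183.
disc(K) = -183 is not divisible by 97; 97 is unramified.
(-183/97) = 11^48 mod 97 = 1, giving Legendre symbol 1.
d is a quadratic residue mod p, hence 97 splits in O_K.

split — (97) = 𝔭₁𝔭₂ with 𝔭₁ ≠ 𝔭₂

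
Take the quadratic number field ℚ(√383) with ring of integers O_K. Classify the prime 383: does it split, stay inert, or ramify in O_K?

ramified

d = 383 ≡ 3 (mod 4), so O_K = ℤ[√383] and disc(K) = 4d = 1532.
Ramification test: 383 | 1532. The prime 383 ramifies in K.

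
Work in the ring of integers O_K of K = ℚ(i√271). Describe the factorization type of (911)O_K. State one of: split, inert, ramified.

Since -271 ≡ 1 mod 4, the ring of integers is ℤ[(1+√-271)/2] with discriminant -271.
911 ∤ -271, so 911 is unramified.
Compute (-271/911) via Euler: 640^((911-1)/2) mod 911 = 1, so (-271/911) = 1.
d is a quadratic residue mod p, hence 911 splits in O_K.

splits completely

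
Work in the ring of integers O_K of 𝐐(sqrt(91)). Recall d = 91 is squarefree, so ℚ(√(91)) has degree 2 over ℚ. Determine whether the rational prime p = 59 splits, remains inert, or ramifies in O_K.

remains prime (inert)

91 mod 4 = 3, hence disc K = 4·91 = 364 and O_K = ℤ[√91].
Since gcd(59, 364) = 1 the prime 59 does not ramify.
Euler's criterion: 91^29 mod 59 = 58. Thus (91|59) = -1.
d is a non-residue mod p, hence 59 remains inert in O_K.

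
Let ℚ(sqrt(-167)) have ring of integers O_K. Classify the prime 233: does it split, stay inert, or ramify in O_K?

Since -167 ≡ 1 mod 4, the ring of integers is ℤ[(1+√-167)/2] with discriminant -167.
233 ∤ -167, so 233 is unramified.
(-167/233) = 66^116 mod 233 = 1, giving Legendre symbol 1.
(-167/233) = 1, so 233 splits.

233 splits in O_K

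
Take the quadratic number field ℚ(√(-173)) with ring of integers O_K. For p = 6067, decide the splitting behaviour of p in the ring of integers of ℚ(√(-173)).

-173 mod 4 = 3, hence disc K = 4·(-173) = -692 and O_K = ℤ[√-173].
disc(K) = -692 is not divisible by 6067; 6067 is unramified.
(-173/6067) = 5894^3033 mod 6067 = 1, giving Legendre symbol 1.
d is a quadratic residue mod p, hence 6067 splits in O_K.

p splits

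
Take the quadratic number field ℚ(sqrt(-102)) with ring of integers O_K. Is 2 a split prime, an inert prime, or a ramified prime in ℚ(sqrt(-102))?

2 is ramified

Since -102 ≢ 1 mod 4, the ring of integers is ℤ[√-102] with discriminant 4·(-102) = -408.
Ramification test: 2 | -408. The prime 2 ramifies in K.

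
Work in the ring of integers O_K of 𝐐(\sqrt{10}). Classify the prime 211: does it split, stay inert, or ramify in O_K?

d = 10 ≡ 2 (mod 4), so O_K = ℤ[√10] and disc(K) = 4d = 40.
211 ∤ 40, so 211 is unramified.
(10/211) = 10^105 mod 211 = 210, giving Legendre symbol -1.
(10/211) = -1, so 211 is inert.

211 remains inert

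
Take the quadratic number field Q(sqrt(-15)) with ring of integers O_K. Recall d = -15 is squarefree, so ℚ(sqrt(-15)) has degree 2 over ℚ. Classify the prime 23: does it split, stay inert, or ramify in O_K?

d = -15 ≡ 1 (mod 4), so O_K = ℤ[(1+√-15)/2] and disc(K) = d = -15.
23 ∤ -15, so 23 is unramified.
(-15/23) = 8^11 mod 23 = 1, giving Legendre symbol 1.
(-15/23) = 1, so 23 splits.

split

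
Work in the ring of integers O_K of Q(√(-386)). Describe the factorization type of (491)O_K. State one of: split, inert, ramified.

p is inert

Since -386 ≢ 1 mod 4, the ring of integers is ℤ[√-386] with discriminant 4·(-386) = -1544.
Since gcd(491, -1544) = 1 the prime 491 does not ramify.
Euler's criterion: (-386)^245 mod 491 = 490. Thus (-386|491) = -1.
d is a non-residue mod p, hence 491 remains inert in O_K.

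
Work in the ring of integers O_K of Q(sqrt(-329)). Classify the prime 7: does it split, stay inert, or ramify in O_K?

Since -329 ≢ 1 mod 4, the ring of integers is ℤ[√-329] with discriminant 4·(-329) = -1316.
disc(K) = -1316 = 7·(-188), so p = 7 is ramified.

7 is ramified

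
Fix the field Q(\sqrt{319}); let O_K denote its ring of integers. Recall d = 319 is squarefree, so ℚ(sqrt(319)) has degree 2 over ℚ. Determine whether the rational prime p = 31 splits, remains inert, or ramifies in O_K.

splits completely

d = 319 ≡ 3 (mod 4), so O_K = ℤ[√319] and disc(K) = 4d = 1276.
31 ∤ 1276, so 31 is unramified.
Legendre symbol by Euler's criterion: (319/31) ≡ 319^15 ≡ 1 (mod 31), i.e. (319/31) = 1.
Legendre symbol 1 ⇒ 31 is split.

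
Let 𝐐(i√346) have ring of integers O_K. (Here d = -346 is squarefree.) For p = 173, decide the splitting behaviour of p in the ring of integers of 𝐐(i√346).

ramifies in O_K

Since -346 ≢ 1 mod 4, the ring of integers is ℤ[√-346] with discriminant 4·(-346) = -1384.
disc(K) = -1384 = 173·(-8), so p = 173 is ramified.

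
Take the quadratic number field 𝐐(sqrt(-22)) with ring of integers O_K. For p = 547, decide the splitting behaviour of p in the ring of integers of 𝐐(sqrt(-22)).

-22 mod 4 = 2, hence disc K = 4·(-22) = -88 and O_K = ℤ[√-22].
547 ∤ -88, so 547 is unramified.
Compute (-22/547) via Euler: 525^((547-1)/2) mod 547 = 1, so (-22/547) = 1.
Legendre symbol 1 ⇒ 547 is split.

splits completely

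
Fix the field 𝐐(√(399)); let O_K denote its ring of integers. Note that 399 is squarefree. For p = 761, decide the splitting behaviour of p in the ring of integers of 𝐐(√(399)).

split — (761) = 𝔭₁𝔭₂ with 𝔭₁ ≠ 𝔭₂

399 mod 4 = 3, hence disc K = 4·399 = 1596 and O_K = ℤ[√399].
disc(K) = 1596 is not divisible by 761; 761 is unramified.
Compute (399/761) via Euler: 399^((761-1)/2) mod 761 = 1, so (399/761) = 1.
(399/761) = 1, so 761 splits.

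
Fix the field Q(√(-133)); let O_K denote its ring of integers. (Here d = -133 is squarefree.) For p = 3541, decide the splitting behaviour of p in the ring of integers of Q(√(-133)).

p is inert

d = -133 ≡ 3 (mod 4), so O_K = ℤ[√-133] and disc(K) = 4d = -532.
disc(K) = -532 is not divisible by 3541; 3541 is unramified.
Legendre symbol by Euler's criterion: (-133/3541) ≡ (-133)^1770 ≡ 3540 (mod 3541), i.e. (-133/3541) = -1.
d is a non-residue mod p, hence 3541 remains inert in O_K.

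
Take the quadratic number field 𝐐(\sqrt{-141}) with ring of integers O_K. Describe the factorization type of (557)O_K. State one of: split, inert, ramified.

557 splits in O_K

Since -141 ≢ 1 mod 4, the ring of integers is ℤ[√-141] with discriminant 4·(-141) = -564.
Since gcd(557, -564) = 1 the prime 557 does not ramify.
Legendre symbol by Euler's criterion: (-141/557) ≡ (-141)^278 ≡ 1 (mod 557), i.e. (-141/557) = 1.
d is a quadratic residue mod p, hence 557 splits in O_K.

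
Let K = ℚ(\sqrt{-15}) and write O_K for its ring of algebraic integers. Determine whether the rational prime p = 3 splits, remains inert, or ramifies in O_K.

-15 mod 4 = 1, hence disc K = -15 and O_K = ℤ[(1+√-15)/2].
disc(K) = -15 = 3·(-5), so p = 3 is ramified.

ramified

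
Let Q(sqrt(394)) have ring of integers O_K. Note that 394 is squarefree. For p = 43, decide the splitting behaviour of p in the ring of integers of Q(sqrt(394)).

inert — (43) stays prime in O_K

Since 394 ≢ 1 mod 4, the ring of integers is ℤ[√394] with discriminant 4·394 = 1576.
Since gcd(43, 1576) = 1 the prime 43 does not ramify.
Legendre symbol by Euler's criterion: (394/43) ≡ 394^21 ≡ 42 (mod 43), i.e. (394/43) = -1.
d is a non-residue mod p, hence 43 remains inert in O_K.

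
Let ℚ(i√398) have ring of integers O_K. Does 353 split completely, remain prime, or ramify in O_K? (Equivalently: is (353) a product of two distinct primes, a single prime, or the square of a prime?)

Since -398 ≢ 1 mod 4, the ring of integers is ℤ[√-398] with discriminant 4·(-398) = -1592.
Since gcd(353, -1592) = 1 the prime 353 does not ramify.
Legendre symbol by Euler's criterion: (-398/353) ≡ (-398)^176 ≡ 352 (mod 353), i.e. (-398/353) = -1.
(-398/353) = -1, so 353 is inert.

inert — (353) stays prime in O_K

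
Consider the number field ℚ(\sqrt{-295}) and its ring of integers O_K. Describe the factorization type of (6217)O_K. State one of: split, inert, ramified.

inert

-295 mod 4 = 1, hence disc K = -295 and O_K = ℤ[(1+√-295)/2].
Since gcd(6217, -295) = 1 the prime 6217 does not ramify.
Compute (-295/6217) via Euler: 5922^((6217-1)/2) mod 6217 = 6216, so (-295/6217) = -1.
Legendre symbol -1 ⇒ 6217 is inert.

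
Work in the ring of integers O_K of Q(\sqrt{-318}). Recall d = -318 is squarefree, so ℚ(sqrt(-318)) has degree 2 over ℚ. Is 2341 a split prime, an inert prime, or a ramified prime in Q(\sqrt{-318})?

remains prime (inert)

Since -318 ≢ 1 mod 4, the ring of integers is ℤ[√-318] with discriminant 4·(-318) = -1272.
Since gcd(2341, -1272) = 1 the prime 2341 does not ramify.
Legendre symbol by Euler's criterion: (-318/2341) ≡ (-318)^1170 ≡ 2340 (mod 2341), i.e. (-318/2341) = -1.
Legendre symbol -1 ⇒ 2341 is inert.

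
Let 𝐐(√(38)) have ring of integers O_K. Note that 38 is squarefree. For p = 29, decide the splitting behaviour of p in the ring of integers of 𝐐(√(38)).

p splits

38 mod 4 = 2, hence disc K = 4·38 = 152 and O_K = ℤ[√38].
29 ∤ 152, so 29 is unramified.
(38/29) = 9^14 mod 29 = 1, giving Legendre symbol 1.
Legendre symbol 1 ⇒ 29 is split.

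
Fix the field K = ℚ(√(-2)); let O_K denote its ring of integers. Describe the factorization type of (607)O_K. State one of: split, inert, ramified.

d = -2 ≡ 2 (mod 4), so O_K = ℤ[√-2] and disc(K) = 4d = -8.
Since gcd(607, -8) = 1 the prime 607 does not ramify.
(-2/607) = 605^303 mod 607 = 606, giving Legendre symbol -1.
d is a non-residue mod p, hence 607 remains inert in O_K.

inert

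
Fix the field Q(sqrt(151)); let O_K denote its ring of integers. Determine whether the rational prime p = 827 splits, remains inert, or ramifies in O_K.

d = 151 ≡ 3 (mod 4), so O_K = ℤ[√151] and disc(K) = 4d = 604.
disc(K) = 604 is not divisible by 827; 827 is unramified.
Compute (151/827) via Euler: 151^((827-1)/2) mod 827 = 826, so (151/827) = -1.
Legendre symbol -1 ⇒ 827 is inert.

inert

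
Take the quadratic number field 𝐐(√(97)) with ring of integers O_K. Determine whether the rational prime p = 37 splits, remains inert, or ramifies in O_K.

37 remains inert

d = 97 ≡ 1 (mod 4), so O_K = ℤ[(1+√97)/2] and disc(K) = d = 97.
Since gcd(37, 97) = 1 the prime 37 does not ramify.
Euler's criterion: 97^18 mod 37 = 36. Thus (97|37) = -1.
Legendre symbol -1 ⇒ 37 is inert.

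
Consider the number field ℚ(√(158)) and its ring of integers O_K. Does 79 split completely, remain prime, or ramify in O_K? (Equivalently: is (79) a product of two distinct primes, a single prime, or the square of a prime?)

Since 158 ≢ 1 mod 4, the ring of integers is ℤ[√158] with discriminant 4·158 = 632.
Ramification test: 79 | 632. The prime 79 ramifies in K.

ramified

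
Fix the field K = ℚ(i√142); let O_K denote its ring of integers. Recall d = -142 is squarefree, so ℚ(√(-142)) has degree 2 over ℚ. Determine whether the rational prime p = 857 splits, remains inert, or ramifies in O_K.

-142 mod 4 = 2, hence disc K = 4·(-142) = -568 and O_K = ℤ[√-142].
857 ∤ -568, so 857 is unramified.
Legendre symbol by Euler's criterion: (-142/857) ≡ (-142)^428 ≡ 1 (mod 857), i.e. (-142/857) = 1.
Legendre symbol 1 ⇒ 857 is split.

857 splits in O_K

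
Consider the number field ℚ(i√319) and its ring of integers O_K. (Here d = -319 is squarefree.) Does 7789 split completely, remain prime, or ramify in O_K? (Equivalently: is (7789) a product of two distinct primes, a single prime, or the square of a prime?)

inert — (7789) stays prime in O_K

Since -319 ≡ 1 mod 4, the ring of integers is ℤ[(1+√-319)/2] with discriminant -319.
Since gcd(7789, -319) = 1 the prime 7789 does not ramify.
(-319/7789) = 7470^3894 mod 7789 = 7788, giving Legendre symbol -1.
Legendre symbol -1 ⇒ 7789 is inert.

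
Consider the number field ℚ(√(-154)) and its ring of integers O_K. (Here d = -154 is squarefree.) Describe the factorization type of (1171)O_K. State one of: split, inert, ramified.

split

Since -154 ≢ 1 mod 4, the ring of integers is ℤ[√-154] with discriminant 4·(-154) = -616.
Since gcd(1171, -616) = 1 the prime 1171 does not ramify.
Legendre symbol by Euler's criterion: (-154/1171) ≡ (-154)^585 ≡ 1 (mod 1171), i.e. (-154/1171) = 1.
d is a quadratic residue mod p, hence 1171 splits in O_K.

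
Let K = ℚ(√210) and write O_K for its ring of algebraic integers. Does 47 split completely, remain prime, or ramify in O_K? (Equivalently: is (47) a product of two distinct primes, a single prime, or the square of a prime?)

d = 210 ≡ 2 (mod 4), so O_K = ℤ[√210] and disc(K) = 4d = 840.
47 ∤ 840, so 47 is unramified.
(210/47) = 22^23 mod 47 = 46, giving Legendre symbol -1.
(210/47) = -1, so 47 is inert.

47 remains inert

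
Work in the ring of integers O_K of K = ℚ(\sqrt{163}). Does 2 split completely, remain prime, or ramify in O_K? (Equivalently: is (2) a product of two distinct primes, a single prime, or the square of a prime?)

Since 163 ≢ 1 mod 4, the ring of integers is ℤ[√163] with discriminant 4·163 = 652.
disc(K) = 652 = 2·326, so p = 2 is ramified.

2 is ramified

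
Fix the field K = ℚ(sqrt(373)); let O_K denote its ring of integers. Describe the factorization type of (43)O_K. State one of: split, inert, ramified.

43 remains inert

Since 373 ≡ 1 mod 4, the ring of integers is ℤ[(1+√373)/2] with discriminant 373.
Since gcd(43, 373) = 1 the prime 43 does not ramify.
Euler's criterion: 373^21 mod 43 = 42. Thus (373|43) = -1.
Legendre symbol -1 ⇒ 43 is inert.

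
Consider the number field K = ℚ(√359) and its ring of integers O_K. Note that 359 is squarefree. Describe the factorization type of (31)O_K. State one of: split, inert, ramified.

Since 359 ≢ 1 mod 4, the ring of integers is ℤ[√359] with discriminant 4·359 = 1436.
disc(K) = 1436 is not divisible by 31; 31 is unramified.
Euler's criterion: 359^15 mod 31 = 1. Thus (359|31) = 1.
d is a quadratic residue mod p, hence 31 splits in O_K.

p splits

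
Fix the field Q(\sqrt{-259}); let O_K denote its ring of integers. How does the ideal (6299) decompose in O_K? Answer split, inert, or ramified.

remains prime (inert)

Since -259 ≡ 1 mod 4, the ring of integers is ℤ[(1+√-259)/2] with discriminant -259.
Since gcd(6299, -259) = 1 the prime 6299 does not ramify.
Legendre symbol by Euler's criterion: (-259/6299) ≡ (-259)^3149 ≡ 6298 (mod 6299), i.e. (-259/6299) = -1.
(-259/6299) = -1, so 6299 is inert.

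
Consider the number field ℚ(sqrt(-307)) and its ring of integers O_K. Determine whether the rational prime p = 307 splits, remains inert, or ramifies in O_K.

d = -307 ≡ 1 (mod 4), so O_K = ℤ[(1+√-307)/2] and disc(K) = d = -307.
Ramification test: 307 | -307. The prime 307 ramifies in K.

307 is ramified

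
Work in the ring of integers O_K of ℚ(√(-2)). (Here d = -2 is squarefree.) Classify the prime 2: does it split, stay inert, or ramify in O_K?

d = -2 ≡ 2 (mod 4), so O_K = ℤ[√-2] and disc(K) = 4d = -8.
disc(K) = -8 = 2·(-4), so p = 2 is ramified.

ramifies in O_K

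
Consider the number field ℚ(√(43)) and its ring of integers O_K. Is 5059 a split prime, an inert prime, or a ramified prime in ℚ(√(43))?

Since 43 ≢ 1 mod 4, the ring of integers is ℤ[√43] with discriminant 4·43 = 172.
disc(K) = 172 is not divisible by 5059; 5059 is unramified.
Euler's criterion: 43^2529 mod 5059 = 1. Thus (43|5059) = 1.
Legendre symbol 1 ⇒ 5059 is split.

split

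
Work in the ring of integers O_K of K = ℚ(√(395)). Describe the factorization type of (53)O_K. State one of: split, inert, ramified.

395 mod 4 = 3, hence disc K = 4·395 = 1580 and O_K = ℤ[√395].
disc(K) = 1580 is not divisible by 53; 53 is unramified.
Compute (395/53) via Euler: 24^((53-1)/2) mod 53 = 1, so (395/53) = 1.
d is a quadratic residue mod p, hence 53 splits in O_K.

splits completely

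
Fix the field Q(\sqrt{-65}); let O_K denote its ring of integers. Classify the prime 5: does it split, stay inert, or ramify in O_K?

ramified

-65 mod 4 = 3, hence disc K = 4·(-65) = -260 and O_K = ℤ[√-65].
disc(K) = -260 = 5·(-52), so p = 5 is ramified.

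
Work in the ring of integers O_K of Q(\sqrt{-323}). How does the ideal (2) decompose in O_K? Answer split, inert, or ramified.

remains prime (inert)

-323 mod 4 = 1, hence disc K = -323 and O_K = ℤ[(1+√-323)/2].
disc(K) = -323 is not divisible by 2; 2 is unramified.
d ≡ 5 (mod 8); the supplementary law gives 2 inert.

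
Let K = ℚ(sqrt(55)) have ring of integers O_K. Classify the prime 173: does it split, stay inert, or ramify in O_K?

Since 55 ≢ 1 mod 4, the ring of integers is ℤ[√55] with discriminant 4·55 = 220.
173 ∤ 220, so 173 is unramified.
Legendre symbol by Euler's criterion: (55/173) ≡ 55^86 ≡ 1 (mod 173), i.e. (55/173) = 1.
(55/173) = 1, so 173 splits.

p splits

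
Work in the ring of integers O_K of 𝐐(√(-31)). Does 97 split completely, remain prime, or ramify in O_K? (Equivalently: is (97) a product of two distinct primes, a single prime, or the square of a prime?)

Since -31 ≡ 1 mod 4, the ring of integers is ℤ[(1+√-31)/2] with discriminant -31.
97 ∤ -31, so 97 is unramified.
Euler's criterion: (-31)^48 mod 97 = 1. Thus (-31|97) = 1.
d is a quadratic residue mod p, hence 97 splits in O_K.

p splits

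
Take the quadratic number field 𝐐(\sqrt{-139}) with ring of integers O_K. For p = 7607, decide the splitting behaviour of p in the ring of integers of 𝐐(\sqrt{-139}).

Since -139 ≡ 1 mod 4, the ring of integers is ℤ[(1+√-139)/2] with discriminant -139.
7607 ∤ -139, so 7607 is unramified.
Euler's criterion: (-139)^3803 mod 7607 = 7606. Thus (-139|7607) = -1.
d is a non-residue mod p, hence 7607 remains inert in O_K.

inert — (7607) stays prime in O_K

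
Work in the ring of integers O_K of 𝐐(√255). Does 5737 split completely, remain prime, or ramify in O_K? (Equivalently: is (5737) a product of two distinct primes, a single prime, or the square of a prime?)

d = 255 ≡ 3 (mod 4), so O_K = ℤ[√255] and disc(K) = 4d = 1020.
Since gcd(5737, 1020) = 1 the prime 5737 does not ramify.
Euler's criterion: 255^2868 mod 5737 = 5736. Thus (255|5737) = -1.
(255/5737) = -1, so 5737 is inert.

inert — (5737) stays prime in O_K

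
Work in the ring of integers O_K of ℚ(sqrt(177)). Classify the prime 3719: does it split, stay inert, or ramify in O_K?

Since 177 ≡ 1 mod 4, the ring of integers is ℤ[(1+√177)/2] with discriminant 177.
Since gcd(3719, 177) = 1 the prime 3719 does not ramify.
Compute (177/3719) via Euler: 177^((3719-1)/2) mod 3719 = 1, so (177/3719) = 1.
d is a quadratic residue mod p, hence 3719 splits in O_K.

split — (3719) = 𝔭₁𝔭₂ with 𝔭₁ ≠ 𝔭₂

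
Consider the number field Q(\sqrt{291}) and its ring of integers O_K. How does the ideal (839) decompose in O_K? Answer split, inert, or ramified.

p is inert

Since 291 ≢ 1 mod 4, the ring of integers is ℤ[√291] with discriminant 4·291 = 1164.
839 ∤ 1164, so 839 is unramified.
Compute (291/839) via Euler: 291^((839-1)/2) mod 839 = 838, so (291/839) = -1.
d is a non-residue mod p, hence 839 remains inert in O_K.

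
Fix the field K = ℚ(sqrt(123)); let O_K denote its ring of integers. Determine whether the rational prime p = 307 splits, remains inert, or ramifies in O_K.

307 remains inert

d = 123 ≡ 3 (mod 4), so O_K = ℤ[√123] and disc(K) = 4d = 492.
Since gcd(307, 492) = 1 the prime 307 does not ramify.
Euler's criterion: 123^153 mod 307 = 306. Thus (123|307) = -1.
(123/307) = -1, so 307 is inert.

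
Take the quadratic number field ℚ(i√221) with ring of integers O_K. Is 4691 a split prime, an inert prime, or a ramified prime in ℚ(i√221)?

Since -221 ≢ 1 mod 4, the ring of integers is ℤ[√-221] with discriminant 4·(-221) = -884.
Since gcd(4691, -884) = 1 the prime 4691 does not ramify.
(-221/4691) = 4470^2345 mod 4691 = 1, giving Legendre symbol 1.
d is a quadratic residue mod p, hence 4691 splits in O_K.

4691 splits in O_K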